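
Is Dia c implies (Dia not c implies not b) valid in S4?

Tableau for the negation not (Dia c implies (Dia not c implies not b)):
1. not (Dia c implies (Dia not c implies not b)), w0
2. Dia c, w0   [neg-implies-rule on 1]
3. not (Dia not c implies not b), w0   [neg-implies-rule on 1]
4. Dia not c, w0   [neg-implies-rule on 3]
5. b, w0   [neg-implies-rule on 3]
6. c, w1   [Dia-rule on 2: fresh world w1, w0Rw1]
7. not c, w2   [Dia-rule on 4: fresh world w2, w0Rw2]
Accessibility: w0Rw0, w0Rw1, w0Rw2, w1Rw1, w2Rw2
The negation has an open branch (countermodel exists).

Not valid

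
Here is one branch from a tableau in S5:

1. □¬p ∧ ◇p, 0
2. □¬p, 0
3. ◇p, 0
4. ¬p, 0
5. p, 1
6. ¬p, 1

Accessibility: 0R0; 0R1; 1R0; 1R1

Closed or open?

Yes, closed

Both p and ¬p appear at 1.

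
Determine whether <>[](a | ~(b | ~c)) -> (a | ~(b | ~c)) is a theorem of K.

Tableau for the negation ~(<>[](a | ~(b | ~c)) -> (a | ~(b | ~c))):
1. ~(<>[](a | ~(b | ~c)) -> (a | ~(b | ~c))), u
2. <>[](a | ~(b | ~c)), u   [~->-rule on 1]
3. ~(a | ~(b | ~c)), u   [~->-rule on 1]
4. ~a, u   [~|-rule on 3]
5. b | ~c, u   [~|-rule on 3]
6. ~c, u   [|-rule on 5 (branches; this branch)]
7. [](a | ~(b | ~c)), v   [<>-rule on 2: fresh world v, uRv]
Accessibility: uRv
The negation has an open branch (countermodel exists).

No, not valid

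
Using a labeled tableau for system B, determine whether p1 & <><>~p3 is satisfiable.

Yes, satisfiable

1. p1 & <><>~p3, u
2. p1, u
3. <><>~p3, u
4. <>~p3, v
5. ~p3, w
Accessibility: uRu, uRv, vRu, vRv, vRw, wRv, wRw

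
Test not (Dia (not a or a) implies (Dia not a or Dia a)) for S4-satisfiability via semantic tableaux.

1. not (Dia (not a or a) implies (Dia not a or Dia a)), w0
2. Dia (not a or a), w0
3. not (Dia not a or Dia a), w0
4. not Dia not a, w0
5. not Dia a, w0
6. a, w0
7. not a, w0
Accessibility: w0Rw0
Branch closes: a and not a both at w0.
(One branch shown.) All branches close.

Unsatisfiable (every branch closes)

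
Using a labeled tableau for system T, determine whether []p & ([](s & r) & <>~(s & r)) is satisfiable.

1. []p & ([](s & r) & <>~(s & r)), 0
2. []p, 0   [&-rule on 1]
3. [](s & r) & <>~(s & r), 0   [&-rule on 1]
4. [](s & r), 0   [&-rule on 3]
5. <>~(s & r), 0   [&-rule on 3]
6. p, 0   [[]-rule on 2 via 0R0]
7. s & r, 0   [[]-rule on 4 via 0R0]
8. s, 0   [&-rule on 7]
9. r, 0   [&-rule on 7]
10. ~(s & r), 1   [<>-rule on 5: fresh world 1, 0R1]
11. p, 1   [[]-rule on 2 via 0R1]
12. s & r, 1   [[]-rule on 4 via 0R1]
13. s, 1   [&-rule on 12]
14. r, 1   [&-rule on 12]
15. ~r, 1   [~&-rule on 10 (branches; this branch)]
Accessibility: 0R0, 0R1, 1R1
Branch closes: r and ~r both at 1.
(One branch shown.) All branches close.

Unsatisfiable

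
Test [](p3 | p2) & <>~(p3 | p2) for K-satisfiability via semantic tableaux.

1. [](p3 | p2) & <>~(p3 | p2), 0
2. [](p3 | p2), 0
3. <>~(p3 | p2), 0
4. ~(p3 | p2), 1
5. ~p3, 1
6. ~p2, 1
7. p3 | p2, 1
8. p2, 1
Accessibility: 0R1
Branch closes: p2 and ~p2 both at 1.
(One branch shown.) All branches close.

Unsatisfiable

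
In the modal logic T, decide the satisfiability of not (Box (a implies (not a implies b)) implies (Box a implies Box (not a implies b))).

1. not (Box (a implies (not a implies b)) implies (Box a implies Box (not a implies b))), w0
2. Box (a implies (not a implies b)), w0
3. not (Box a implies Box (not a implies b)), w0
4. Box a, w0
5. not Box (not a implies b), w0
6. a implies (not a implies b), w0
7. a, w0
8. not a implies b, w0
9. b, w0
10. not (not a implies b), w1
11. not a, w1
12. not b, w1
13. a implies (not a implies b), w1
14. a, w1
Accessibility: w0Rw0, w0Rw1, w1Rw1
Branch closes: a and not a both at w1.
All branches of the tableau close; one closing branch shown above.

Unsatisfiable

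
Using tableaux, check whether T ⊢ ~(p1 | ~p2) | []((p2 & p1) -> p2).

Tableau for the negation ~(~(p1 | ~p2) | []((p2 & p1) -> p2)):
1. ~(~(p1 | ~p2) | []((p2 & p1) -> p2)), 0
2. p1 | ~p2, 0
3. ~[]((p2 & p1) -> p2), 0
4. ~p2, 0
5. ~((p2 & p1) -> p2), 1
6. p2 & p1, 1
7. ~p2, 1
8. p2, 1
9. p1, 1
Accessibility: 0R0, 0R1, 1R1
Branch closes: p2 and ~p2 both at 1.
All branches of the negation close; one closing branch shown above.

Valid in T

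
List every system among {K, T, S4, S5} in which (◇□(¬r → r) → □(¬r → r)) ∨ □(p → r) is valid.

S5

S5-tableau for the negation ¬((◇□(¬r → r) → □(¬r → r)) ∨ □(p → r)):
1. ¬((◇□(¬r → r) → □(¬r → r)) ∨ □(p → r)), u
2. ¬(◇□(¬r → r) → □(¬r → r)), u
3. ¬□(p → r), u
4. ◇□(¬r → r), u
5. ¬□(¬r → r), u
6. ¬(p → r), v
7. p, v
8. ¬r, v
9. □(¬r → r), w
10. ¬r → r, u
11. ¬r → r, v
12. ¬r → r, w
13. r, u
14. r, v
Accessibility: uRu, uRv, uRw, vRu, vRv, vRw, wRu, wRv, wRw
Branch closes: r and ¬r both at v.
Every branch closes (one shown): valid in S5.
S4-tableau for the negation ¬((◇□(¬r → r) → □(¬r → r)) ∨ □(p → r)):
1. ¬((◇□(¬r → r) → □(¬r → r)) ∨ □(p → r)), u
2. ¬(◇□(¬r → r) → □(¬r → r)), u
3. ¬□(p → r), u
4. ◇□(¬r → r), u
5. ¬□(¬r → r), u
6. ¬(p → r), v
7. p, v
8. ¬r, v
9. □(¬r → r), w
10. ¬r → r, w
11. r, w
12. ¬(¬r → r), x
13. ¬r, x
Accessibility: uRu, uRv, uRw, uRx, vRv, wRw, xRx
Complete open branch: countermodel on an S4-frame, so not valid in S4, nor in K, T (the same frame is also a K-frame and a T-frame).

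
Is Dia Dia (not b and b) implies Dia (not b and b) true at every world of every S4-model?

Yes, valid

Tableau for the negation not (Dia Dia (not b and b) implies Dia (not b and b)):
1. not (Dia Dia (not b and b) implies Dia (not b and b)), w0
2. Dia Dia (not b and b), w0   [neg-implies-rule on 1]
3. not Dia (not b and b), w0   [neg-implies-rule on 1]
4. not (not b and b), w0   [neg-Dia-rule on 3 via w0Rw0]
5. not b, w0   [neg-and-rule on 4 (branches; this branch)]
6. Dia (not b and b), w1   [Dia-rule on 2: fresh world w1, w0Rw1]
7. not (not b and b), w1   [neg-Dia-rule on 3 via w0Rw1]
8. not b, w1   [neg-and-rule on 7 (branches; this branch)]
9. not b and b, w2   [Dia-rule on 6: fresh world w2, w1Rw2]
10. not b, w2   [and-rule on 9]
11. b, w2   [and-rule on 9]
Accessibility: w0Rw0, w0Rw1, w0Rw2, w1Rw1, w1Rw2, w2Rw2
Branch closes: b and not b both at w2.
Every branch of the negation's tableau closes; the branch above is one of them.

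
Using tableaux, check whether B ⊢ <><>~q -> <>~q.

Tableau for the negation ~(<><>~q -> <>~q):
1. ~(<><>~q -> <>~q), u
2. <><>~q, u   [~->-rule on 1]
3. ~<>~q, u   [~->-rule on 1]
4. q, u   [~<>-rule on 3 via uRu]
5. <>~q, v   [<>-rule on 2: fresh world v, uRv]
6. q, v   [~<>-rule on 3 via uRv]
7. ~q, w   [<>-rule on 5: fresh world w, vRw]
Accessibility: uRu, uRv, vRu, vRv, vRw, wRv, wRw
The negation has an open branch (countermodel exists).

Not valid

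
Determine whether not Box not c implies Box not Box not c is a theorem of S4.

Invalid (countermodel exists)

Tableau for the negation not (not Box not c implies Box not Box not c):
1. not (not Box not c implies Box not Box not c), u
2. not Box not c, u
3. not Box not Box not c, u
4. c, v
5. Box not c, w
6. not c, w
Accessibility: uRu, uRv, uRw, vRv, wRw
The negation has an open branch (countermodel exists).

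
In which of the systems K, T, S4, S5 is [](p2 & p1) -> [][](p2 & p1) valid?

S4, S5

S4-tableau for the negation ~([](p2 & p1) -> [][](p2 & p1)):
1. ~([](p2 & p1) -> [][](p2 & p1)), u
2. [](p2 & p1), u
3. ~[][](p2 & p1), u
4. p2 & p1, u
5. p2, u
6. p1, u
7. ~[](p2 & p1), v
8. p2 & p1, v
9. p2, v
10. p1, v
11. ~(p2 & p1), w
12. p2 & p1, w
13. p2, w
14. p1, w
15. ~p1, w
Accessibility: uRu, uRv, uRw, vRv, vRw, wRw
Branch closes: p1 and ~p1 both at w.
Every branch closes (one shown): valid in S4, hence also in S5 (every theorem of S4 is a theorem of S5).
T-tableau for the negation ~([](p2 & p1) -> [][](p2 & p1)):
1. ~([](p2 & p1) -> [][](p2 & p1)), u
2. [](p2 & p1), u
3. ~[][](p2 & p1), u
4. p2 & p1, u
5. p2, u
6. p1, u
7. ~[](p2 & p1), v
8. p2 & p1, v
9. p2, v
10. p1, v
11. ~(p2 & p1), w
12. ~p1, w
Accessibility: uRu, uRv, vRv, vRw, wRw
Complete open branch: countermodel on a T-frame, so not valid in T, nor in K (the same frame is also a K-frame).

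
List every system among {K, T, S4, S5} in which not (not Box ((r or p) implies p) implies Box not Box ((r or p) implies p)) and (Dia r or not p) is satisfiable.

K, T, S4

S5-tableau for the formula:
1. not (not Box ((r or p) implies p) implies Box not Box ((r or p) implies p)) and (Dia r or not p), 0
2. not (not Box ((r or p) implies p) implies Box not Box ((r or p) implies p)), 0
3. Dia r or not p, 0
4. not Box ((r or p) implies p), 0
5. not Box not Box ((r or p) implies p), 0
6. not p, 0
7. not ((r or p) implies p), 1
8. r or p, 1
9. not p, 1
10. r, 1
11. Box ((r or p) implies p), 2
12. (r or p) implies p, 0
13. (r or p) implies p, 1
14. (r or p) implies p, 2
15. not (r or p), 0
16. not r, 0
17. not (r or p), 1
18. not r, 1
Accessibility: 0R0, 0R1, 0R2, 1R0, 1R1, 1R2, 2R0, 2R1, 2R2
Branch closes: r and not r both at 1.
Every branch closes (one shown): unsatisfiable in S5.
S4-tableau for the formula:
1. not (not Box ((r or p) implies p) implies Box not Box ((r or p) implies p)) and (Dia r or not p), 0
2. not (not Box ((r or p) implies p) implies Box not Box ((r or p) implies p)), 0
3. Dia r or not p, 0
4. not Box ((r or p) implies p), 0
5. not Box not Box ((r or p) implies p), 0
6. not p, 0
7. not ((r or p) implies p), 1
8. r or p, 1
9. not p, 1
10. r, 1
11. Box ((r or p) implies p), 2
12. (r or p) implies p, 2
13. p, 2
Accessibility: 0R0, 0R1, 0R2, 1R1, 2R2
Complete open branch: satisfiable in S4, hence also in K, T (this S4-model is also a K-model and a T-model).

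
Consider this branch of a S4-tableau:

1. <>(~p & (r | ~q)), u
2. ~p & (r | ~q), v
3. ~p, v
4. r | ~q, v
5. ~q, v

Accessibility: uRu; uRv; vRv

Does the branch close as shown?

There is no literal clash: for every atom and world, at most one sign appears.

No, open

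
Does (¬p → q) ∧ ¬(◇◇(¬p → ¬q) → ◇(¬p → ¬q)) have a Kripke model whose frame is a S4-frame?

Unsatisfiable (every branch closes)

1. (¬p → q) ∧ ¬(◇◇(¬p → ¬q) → ◇(¬p → ¬q)), 0
2. ¬p → q, 0   [∧-rule on 1]
3. ¬(◇◇(¬p → ¬q) → ◇(¬p → ¬q)), 0   [∧-rule on 1]
4. ◇◇(¬p → ¬q), 0   [¬→-rule on 3]
5. ¬◇(¬p → ¬q), 0   [¬→-rule on 3]
6. ¬(¬p → ¬q), 0   [¬◇-rule on 5 via 0R0]
7. ¬p, 0   [¬→-rule on 6]
8. q, 0   [¬→-rule on 6]
9. ◇(¬p → ¬q), 1   [◇-rule on 4: fresh world 1, 0R1]
10. ¬(¬p → ¬q), 1   [¬◇-rule on 5 via 0R1]
11. ¬p, 1   [¬→-rule on 10]
12. q, 1   [¬→-rule on 10]
13. ¬p → ¬q, 2   [◇-rule on 9: fresh world 2, 1R2]
14. ¬(¬p → ¬q), 2   [¬◇-rule on 5 via 0R2]
15. ¬p, 2   [¬→-rule on 14]
16. q, 2   [¬→-rule on 14]
17. ¬q, 2   [→-rule on 13 (branches; this branch)]
Accessibility: 0R0, 0R1, 0R2, 1R1, 1R2, 2R2
Branch closes: q and ¬q both at 2.
All branches of the tableau close; one closing branch shown above.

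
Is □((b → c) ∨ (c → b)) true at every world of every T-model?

Tableau for the negation ¬□((b → c) ∨ (c → b)):
1. ¬□((b → c) ∨ (c → b)), w0
2. ¬((b → c) ∨ (c → b)), w1
3. ¬(b → c), w1
4. ¬(c → b), w1
5. b, w1
6. ¬c, w1
7. c, w1
8. ¬b, w1
Accessibility: w0Rw0, w0Rw1, w1Rw1
Branch closes: c and ¬c both at w1.
All branches of the negation close; one closing branch shown above.

Yes, valid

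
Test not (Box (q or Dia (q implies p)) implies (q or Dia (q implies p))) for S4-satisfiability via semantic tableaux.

1. not (Box (q or Dia (q implies p)) implies (q or Dia (q implies p))), w0
2. Box (q or Dia (q implies p)), w0   [neg-implies-rule on 1]
3. not (q or Dia (q implies p)), w0   [neg-implies-rule on 1]
4. not q, w0   [neg-or-rule on 3]
5. not Dia (q implies p), w0   [neg-or-rule on 3]
6. q or Dia (q implies p), w0   [Box-rule on 2 via w0Rw0]
7. not (q implies p), w0   [neg-Dia-rule on 5 via w0Rw0]
8. q, w0   [neg-implies-rule on 7]
9. not p, w0   [neg-implies-rule on 7]
Accessibility: w0Rw0
Branch closes: q and not q both at w0.
Every branch closes; the branch above is one of them.

No, unsatisfiable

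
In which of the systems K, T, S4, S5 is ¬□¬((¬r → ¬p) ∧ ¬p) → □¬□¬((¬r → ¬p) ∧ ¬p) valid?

S5

S5-tableau for the negation ¬(¬□¬((¬r → ¬p) ∧ ¬p) → □¬□¬((¬r → ¬p) ∧ ¬p)):
1. ¬(¬□¬((¬r → ¬p) ∧ ¬p) → □¬□¬((¬r → ¬p) ∧ ¬p)), w0
2. ¬□¬((¬r → ¬p) ∧ ¬p), w0
3. ¬□¬□¬((¬r → ¬p) ∧ ¬p), w0
4. (¬r → ¬p) ∧ ¬p, w1
5. ¬r → ¬p, w1
6. ¬p, w1
7. □¬((¬r → ¬p) ∧ ¬p), w2
8. ¬((¬r → ¬p) ∧ ¬p), w0
9. ¬((¬r → ¬p) ∧ ¬p), w1
10. ¬((¬r → ¬p) ∧ ¬p), w2
11. ¬(¬r → ¬p), w0
12. ¬r, w0
13. p, w0
14. ¬(¬r → ¬p), w1
15. ¬r, w1
16. p, w1
Accessibility: w0Rw0, w0Rw1, w0Rw2, w1Rw0, w1Rw1, w1Rw2, w2Rw0, w2Rw1, w2Rw2
Branch closes: p and ¬p both at w1.
Every branch closes (one shown): valid in S5.
S4-tableau for the negation ¬(¬□¬((¬r → ¬p) ∧ ¬p) → □¬□¬((¬r → ¬p) ∧ ¬p)):
1. ¬(¬□¬((¬r → ¬p) ∧ ¬p) → □¬□¬((¬r → ¬p) ∧ ¬p)), w0
2. ¬□¬((¬r → ¬p) ∧ ¬p), w0
3. ¬□¬□¬((¬r → ¬p) ∧ ¬p), w0
4. (¬r → ¬p) ∧ ¬p, w1
5. ¬r → ¬p, w1
6. ¬p, w1
7. □¬((¬r → ¬p) ∧ ¬p), w2
8. ¬((¬r → ¬p) ∧ ¬p), w2
9. p, w2
Accessibility: w0Rw0, w0Rw1, w0Rw2, w1Rw1, w2Rw2
Complete open branch: countermodel on an S4-frame, so not valid in S4, nor in K, T (the same frame is also a K-frame and a T-frame).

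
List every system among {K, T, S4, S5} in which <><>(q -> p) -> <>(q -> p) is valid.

S4, S5

T-tableau for the negation ~(<><>(q -> p) -> <>(q -> p)):
1. ~(<><>(q -> p) -> <>(q -> p)), 0
2. <><>(q -> p), 0
3. ~<>(q -> p), 0
4. ~(q -> p), 0
5. q, 0
6. ~p, 0
7. <>(q -> p), 1
8. ~(q -> p), 1
9. q, 1
10. ~p, 1
11. q -> p, 2
12. p, 2
Accessibility: 0R0, 0R1, 1R1, 1R2, 2R2
Complete open branch: countermodel on a T-frame, so not valid in T, nor in K (the same frame is also a K-frame).
S4-tableau for the negation ~(<><>(q -> p) -> <>(q -> p)):
1. ~(<><>(q -> p) -> <>(q -> p)), 0
2. <><>(q -> p), 0
3. ~<>(q -> p), 0
4. ~(q -> p), 0
5. q, 0
6. ~p, 0
7. <>(q -> p), 1
8. ~(q -> p), 1
9. q, 1
10. ~p, 1
11. q -> p, 2
12. ~(q -> p), 2
13. q, 2
14. ~p, 2
15. p, 2
Accessibility: 0R0, 0R1, 0R2, 1R1, 1R2, 2R2
Branch closes: p and ~p both at 2.
Every branch closes (one shown): valid in S4, hence also in S5 (every theorem of S4 is a theorem of S5).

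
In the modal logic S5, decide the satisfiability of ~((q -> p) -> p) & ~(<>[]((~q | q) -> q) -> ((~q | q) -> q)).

Unsatisfiable (every branch closes)

1. ~((q -> p) -> p) & ~(<>[]((~q | q) -> q) -> ((~q | q) -> q)), 0
2. ~((q -> p) -> p), 0
3. ~(<>[]((~q | q) -> q) -> ((~q | q) -> q)), 0
4. q -> p, 0
5. ~p, 0
6. <>[]((~q | q) -> q), 0
7. ~((~q | q) -> q), 0
8. ~q | q, 0
9. ~q, 0
10. []((~q | q) -> q), 1
11. (~q | q) -> q, 0
12. (~q | q) -> q, 1
13. ~(~q | q), 0
14. q, 0
Accessibility: 0R0, 0R1, 1R0, 1R1
Branch closes: q and ~q both at 0.
All branches of the tableau close; one closing branch shown above.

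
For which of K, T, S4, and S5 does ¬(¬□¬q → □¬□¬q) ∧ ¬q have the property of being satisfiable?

K, T, S4

S4-tableau for the formula:
1. ¬(¬□¬q → □¬□¬q) ∧ ¬q, u
2. ¬(¬□¬q → □¬□¬q), u   [∧-rule on 1]
3. ¬q, u   [∧-rule on 1]
4. ¬□¬q, u   [¬→-rule on 2]
5. ¬□¬□¬q, u   [¬→-rule on 2]
6. q, v   [¬□-rule on 4: fresh world v, uRv]
7. □¬q, w   [¬□-rule on 5: fresh world w, uRw]
8. ¬q, w   [□-rule on 7 via wRw]
Accessibility: uRu, uRv, uRw, vRv, wRw
Complete open branch: satisfiable in S4, hence also in K, T (this S4-model is also a K-model and a T-model).
S5-tableau for the formula:
1. ¬(¬□¬q → □¬□¬q) ∧ ¬q, u
2. ¬(¬□¬q → □¬□¬q), u   [∧-rule on 1]
3. ¬q, u   [∧-rule on 1]
4. ¬□¬q, u   [¬→-rule on 2]
5. ¬□¬□¬q, u   [¬→-rule on 2]
6. q, v   [¬□-rule on 4: fresh world v, uRv]
7. □¬q, w   [¬□-rule on 5: fresh world w, uRw]
8. ¬q, v   [□-rule on 7 via wRv]
Accessibility: uRu, uRv, uRw, vRu, vRv, vRw, wRu, wRv, wRw
Branch closes: q and ¬q both at v.
Every branch closes (one shown): unsatisfiable in S5.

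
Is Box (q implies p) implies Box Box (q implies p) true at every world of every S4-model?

Yes, valid

Tableau for the negation not (Box (q implies p) implies Box Box (q implies p)):
1. not (Box (q implies p) implies Box Box (q implies p)), u
2. Box (q implies p), u
3. not Box Box (q implies p), u
4. q implies p, u
5. p, u
6. not Box (q implies p), v
7. q implies p, v
8. p, v
9. not (q implies p), w
10. q, w
11. not p, w
12. q implies p, w
13. p, w
Accessibility: uRu, uRv, uRw, vRv, vRw, wRw
Branch closes: p and not p both at w.
Every branch of the negation's tableau closes; the branch above is one of them.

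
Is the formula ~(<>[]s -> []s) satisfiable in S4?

1. ~(<>[]s -> []s), 0
2. <>[]s, 0   [~->-rule on 1]
3. ~[]s, 0   [~->-rule on 1]
4. []s, 1   [<>-rule on 2: fresh world 1, 0R1]
5. s, 1   [[]-rule on 4 via 1R1]
6. ~s, 2   [~[]-rule on 3: fresh world 2, 0R2]
Accessibility: 0R0, 0R1, 0R2, 1R1, 2R2

Satisfiable (open branch found)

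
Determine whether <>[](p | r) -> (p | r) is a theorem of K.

Not valid

Tableau for the negation ~(<>[](p | r) -> (p | r)):
1. ~(<>[](p | r) -> (p | r)), w0
2. <>[](p | r), w0
3. ~(p | r), w0
4. ~p, w0
5. ~r, w0
6. [](p | r), w1
Accessibility: w0Rw1
The negation has an open branch (countermodel exists).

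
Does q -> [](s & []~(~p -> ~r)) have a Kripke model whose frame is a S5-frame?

1. q -> [](s & []~(~p -> ~r)), w0
2. [](s & []~(~p -> ~r)), w0
3. s & []~(~p -> ~r), w0
4. s, w0
5. []~(~p -> ~r), w0
6. ~(~p -> ~r), w0
7. ~p, w0
8. r, w0
Accessibility: w0Rw0

Satisfiable (open branch found)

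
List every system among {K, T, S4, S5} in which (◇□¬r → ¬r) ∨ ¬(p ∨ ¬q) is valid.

S4-tableau for the negation ¬((◇□¬r → ¬r) ∨ ¬(p ∨ ¬q)):
1. ¬((◇□¬r → ¬r) ∨ ¬(p ∨ ¬q)), u
2. ¬(◇□¬r → ¬r), u   [¬∨-rule on 1]
3. p ∨ ¬q, u   [¬∨-rule on 1]
4. ◇□¬r, u   [¬→-rule on 2]
5. r, u   [¬→-rule on 2]
6. ¬q, u   [∨-rule on 3 (branches; this branch)]
7. □¬r, v   [◇-rule on 4: fresh world v, uRv]
8. ¬r, v   [□-rule on 7 via vRv]
Accessibility: uRu, uRv, vRv
Complete open branch: countermodel on an S4-frame, so not valid in S4, nor in K, T (the same frame is also a K-frame and a T-frame).
S5-tableau for the negation ¬((◇□¬r → ¬r) ∨ ¬(p ∨ ¬q)):
1. ¬((◇□¬r → ¬r) ∨ ¬(p ∨ ¬q)), u
2. ¬(◇□¬r → ¬r), u   [¬∨-rule on 1]
3. p ∨ ¬q, u   [¬∨-rule on 1]
4. ◇□¬r, u   [¬→-rule on 2]
5. r, u   [¬→-rule on 2]
6. ¬q, u   [∨-rule on 3 (branches; this branch)]
7. □¬r, v   [◇-rule on 4: fresh world v, uRv]
8. ¬r, u   [□-rule on 7 via vRu]
Accessibility: uRu, uRv, vRu, vRv
Branch closes: r and ¬r both at u.
Every branch closes (one shown): valid in S5.

S5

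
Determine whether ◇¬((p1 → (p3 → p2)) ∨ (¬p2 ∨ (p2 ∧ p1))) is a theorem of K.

Tableau for the negation ¬◇¬((p1 → (p3 → p2)) ∨ (¬p2 ∨ (p2 ∧ p1))):
1. ¬◇¬((p1 → (p3 → p2)) ∨ (¬p2 ∨ (p2 ∧ p1))), w0
The negation has an open branch (countermodel exists).

No, not valid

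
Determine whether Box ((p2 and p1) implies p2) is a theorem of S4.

Yes, valid

Tableau for the negation not Box ((p2 and p1) implies p2):
1. not Box ((p2 and p1) implies p2), u
2. not ((p2 and p1) implies p2), v
3. p2 and p1, v
4. not p2, v
5. p2, v
6. p1, v
Accessibility: uRu, uRv, vRv
Branch closes: p2 and not p2 both at v.
All branches of the negation close; one closing branch shown above.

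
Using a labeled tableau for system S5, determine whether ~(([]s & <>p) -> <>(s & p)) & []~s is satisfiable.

1. ~(([]s & <>p) -> <>(s & p)) & []~s, 0
2. ~(([]s & <>p) -> <>(s & p)), 0
3. []~s, 0
4. []s & <>p, 0
5. ~<>(s & p), 0
6. []s, 0
7. <>p, 0
8. ~s, 0
9. ~(s & p), 0
10. s, 0
Accessibility: 0R0
Branch closes: s and ~s both at 0.
All branches of the tableau close; one closing branch shown above.

Unsatisfiable (every branch closes)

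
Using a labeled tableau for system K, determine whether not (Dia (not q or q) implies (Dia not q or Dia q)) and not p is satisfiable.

1. not (Dia (not q or q) implies (Dia not q or Dia q)) and not p, w0
2. not (Dia (not q or q) implies (Dia not q or Dia q)), w0
3. not p, w0
4. Dia (not q or q), w0
5. not (Dia not q or Dia q), w0
6. not Dia not q, w0
7. not Dia q, w0
8. not q or q, w1
9. q, w1
10. not q, w1
Accessibility: w0Rw1
Branch closes: q and not q both at w1.
Every branch closes; the branch above is one of them.

No, unsatisfiable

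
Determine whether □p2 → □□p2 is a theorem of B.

No, not valid

Tableau for the negation ¬(□p2 → □□p2):
1. ¬(□p2 → □□p2), u
2. □p2, u   [¬→-rule on 1]
3. ¬□□p2, u   [¬→-rule on 1]
4. p2, u   [□-rule on 2 via uRu]
5. ¬□p2, v   [¬□-rule on 3: fresh world v, uRv]
6. p2, v   [□-rule on 2 via uRv]
7. ¬p2, w   [¬□-rule on 5: fresh world w, vRw]
Accessibility: uRu, uRv, vRu, vRv, vRw, wRv, wRw
The negation has an open branch (countermodel exists).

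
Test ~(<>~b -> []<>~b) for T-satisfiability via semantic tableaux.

1. ~(<>~b -> []<>~b), u
2. <>~b, u   [~->-rule on 1]
3. ~[]<>~b, u   [~->-rule on 1]
4. ~b, v   [<>-rule on 2: fresh world v, uRv]
5. ~<>~b, w   [~[]-rule on 3: fresh world w, uRw]
6. b, w   [~<>-rule on 5 via wRw]
Accessibility: uRu, uRv, uRw, vRv, wRw

Satisfiable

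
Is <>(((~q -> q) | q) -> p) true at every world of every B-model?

Invalid (countermodel exists)

Tableau for the negation ~<>(((~q -> q) | q) -> p):
1. ~<>(((~q -> q) | q) -> p), 0
2. ~(((~q -> q) | q) -> p), 0   [~<>-rule on 1 via 0R0]
3. (~q -> q) | q, 0   [~->-rule on 2]
4. ~p, 0   [~->-rule on 2]
5. q, 0   [|-rule on 3 (branches; this branch)]
Accessibility: 0R0
The negation has an open branch (countermodel exists).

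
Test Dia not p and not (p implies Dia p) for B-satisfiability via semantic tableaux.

Unsatisfiable

1. Dia not p and not (p implies Dia p), w0
2. Dia not p, w0
3. not (p implies Dia p), w0
4. p, w0
5. not Dia p, w0
6. not p, w0
Accessibility: w0Rw0
Branch closes: p and not p both at w0.
(One branch shown.) All branches close.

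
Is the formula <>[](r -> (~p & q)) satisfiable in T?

1. <>[](r -> (~p & q)), u
2. [](r -> (~p & q)), v   [<>-rule on 1: fresh world v, uRv]
3. r -> (~p & q), v   [[]-rule on 2 via vRv]
4. ~p & q, v   [->-rule on 3 (branches; this branch)]
5. ~p, v   [&-rule on 4]
6. q, v   [&-rule on 4]
Accessibility: uRu, uRv, vRv

Satisfiable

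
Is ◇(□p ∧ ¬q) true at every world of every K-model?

No, not valid

Tableau for the negation ¬◇(□p ∧ ¬q):
1. ¬◇(□p ∧ ¬q), 0
The negation has an open branch (countermodel exists).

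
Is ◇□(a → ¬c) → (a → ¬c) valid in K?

Tableau for the negation ¬(◇□(a → ¬c) → (a → ¬c)):
1. ¬(◇□(a → ¬c) → (a → ¬c)), u
2. ◇□(a → ¬c), u
3. ¬(a → ¬c), u
4. a, u
5. c, u
6. □(a → ¬c), v
Accessibility: uRv
The negation has an open branch (countermodel exists).

No, not valid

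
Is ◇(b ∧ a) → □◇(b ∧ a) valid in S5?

Valid

Tableau for the negation ¬(◇(b ∧ a) → □◇(b ∧ a)):
1. ¬(◇(b ∧ a) → □◇(b ∧ a)), u
2. ◇(b ∧ a), u
3. ¬□◇(b ∧ a), u
4. b ∧ a, v
5. b, v
6. a, v
7. ¬◇(b ∧ a), w
8. ¬(b ∧ a), u
9. ¬(b ∧ a), v
10. ¬(b ∧ a), w
11. ¬a, u
12. ¬a, v
Accessibility: uRu, uRv, uRw, vRu, vRv, vRw, wRu, wRv, wRw
Branch closes: a and ¬a both at v.
Every branch of the negation's tableau closes; the branch above is one of them.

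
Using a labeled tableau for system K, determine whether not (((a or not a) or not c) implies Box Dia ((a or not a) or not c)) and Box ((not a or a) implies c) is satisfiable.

1. not (((a or not a) or not c) implies Box Dia ((a or not a) or not c)) and Box ((not a or a) implies c), 0
2. not (((a or not a) or not c) implies Box Dia ((a or not a) or not c)), 0   [and-rule on 1]
3. Box ((not a or a) implies c), 0   [and-rule on 1]
4. (a or not a) or not c, 0   [neg-implies-rule on 2]
5. not Box Dia ((a or not a) or not c), 0   [neg-implies-rule on 2]
6. not c, 0   [or-rule on 4 (branches; this branch)]
7. not Dia ((a or not a) or not c), 1   [neg-Box-rule on 5: fresh world 1, 0R1]
8. (not a or a) implies c, 1   [Box-rule on 3 via 0R1]
9. c, 1   [implies-rule on 8 (branches; this branch)]
Accessibility: 0R1

Yes, satisfiable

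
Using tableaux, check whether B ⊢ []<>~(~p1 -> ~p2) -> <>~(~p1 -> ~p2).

Tableau for the negation ~([]<>~(~p1 -> ~p2) -> <>~(~p1 -> ~p2)):
1. ~([]<>~(~p1 -> ~p2) -> <>~(~p1 -> ~p2)), w0
2. []<>~(~p1 -> ~p2), w0   [~->-rule on 1]
3. ~<>~(~p1 -> ~p2), w0   [~->-rule on 1]
4. <>~(~p1 -> ~p2), w0   [[]-rule on 2 via w0Rw0]
5. ~p1 -> ~p2, w0   [~<>-rule on 3 via w0Rw0]
6. ~p2, w0   [->-rule on 5 (branches; this branch)]
7. ~(~p1 -> ~p2), w1   [<>-rule on 4: fresh world w1, w0Rw1]
8. ~p1, w1   [~->-rule on 7]
9. p2, w1   [~->-rule on 7]
10. <>~(~p1 -> ~p2), w1   [[]-rule on 2 via w0Rw1]
11. ~p1 -> ~p2, w1   [~<>-rule on 3 via w0Rw1]
12. ~p2, w1   [->-rule on 11 (branches; this branch)]
Accessibility: w0Rw0, w0Rw1, w1Rw0, w1Rw1
Branch closes: p2 and ~p2 both at w1.
All branches of the negation close; one closing branch shown above.

Valid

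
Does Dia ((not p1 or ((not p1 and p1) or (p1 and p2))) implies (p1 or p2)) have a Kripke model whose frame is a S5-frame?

1. Dia ((not p1 or ((not p1 and p1) or (p1 and p2))) implies (p1 or p2)), w0
2. (not p1 or ((not p1 and p1) or (p1 and p2))) implies (p1 or p2), w1
3. p1 or p2, w1
4. p2, w1
Accessibility: w0Rw0, w0Rw1, w1Rw0, w1Rw1

Yes, satisfiable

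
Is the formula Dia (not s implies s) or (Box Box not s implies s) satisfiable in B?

Satisfiable (open branch found)

1. Dia (not s implies s) or (Box Box not s implies s), 0
2. Box Box not s implies s, 0
3. s, 0
Accessibility: 0R0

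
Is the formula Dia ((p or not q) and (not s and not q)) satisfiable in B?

1. Dia ((p or not q) and (not s and not q)), 0
2. (p or not q) and (not s and not q), 1
3. p or not q, 1
4. not s and not q, 1
5. not s, 1
6. not q, 1
Accessibility: 0R0, 0R1, 1R0, 1R1

Satisfiable (open branch found)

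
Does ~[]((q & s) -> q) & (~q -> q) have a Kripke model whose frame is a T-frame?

No, unsatisfiable

1. ~[]((q & s) -> q) & (~q -> q), w0
2. ~[]((q & s) -> q), w0   [&-rule on 1]
3. ~q -> q, w0   [&-rule on 1]
4. q, w0   [->-rule on 3 (branches; this branch)]
5. ~((q & s) -> q), w1   [~[]-rule on 2: fresh world w1, w0Rw1]
6. q & s, w1   [~->-rule on 5]
7. ~q, w1   [~->-rule on 5]
8. q, w1   [&-rule on 6]
9. s, w1   [&-rule on 6]
Accessibility: w0Rw0, w0Rw1, w1Rw1
Branch closes: q and ~q both at w1.
(One branch shown.) All branches close.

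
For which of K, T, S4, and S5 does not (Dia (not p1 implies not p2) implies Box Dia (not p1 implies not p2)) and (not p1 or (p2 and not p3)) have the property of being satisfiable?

K, T, S4

S5-tableau for the formula:
1. not (Dia (not p1 implies not p2) implies Box Dia (not p1 implies not p2)) and (not p1 or (p2 and not p3)), u
2. not (Dia (not p1 implies not p2) implies Box Dia (not p1 implies not p2)), u
3. not p1 or (p2 and not p3), u
4. Dia (not p1 implies not p2), u
5. not Box Dia (not p1 implies not p2), u
6. p2 and not p3, u
7. p2, u
8. not p3, u
9. not p1 implies not p2, v
10. not p2, v
11. not Dia (not p1 implies not p2), w
12. not (not p1 implies not p2), u
13. not p1, u
14. not (not p1 implies not p2), v
15. not p1, v
16. p2, v
Accessibility: uRu, uRv, uRw, vRu, vRv, vRw, wRu, wRv, wRw
Branch closes: p2 and not p2 both at v.
Every branch closes (one shown): unsatisfiable in S5.
S4-tableau for the formula:
1. not (Dia (not p1 implies not p2) implies Box Dia (not p1 implies not p2)) and (not p1 or (p2 and not p3)), u
2. not (Dia (not p1 implies not p2) implies Box Dia (not p1 implies not p2)), u
3. not p1 or (p2 and not p3), u
4. Dia (not p1 implies not p2), u
5. not Box Dia (not p1 implies not p2), u
6. p2 and not p3, u
7. p2, u
8. not p3, u
9. not p1 implies not p2, v
10. not p2, v
11. not Dia (not p1 implies not p2), w
12. not (not p1 implies not p2), w
13. not p1, w
14. p2, w
Accessibility: uRu, uRv, uRw, vRv, wRw
Complete open branch: satisfiable in S4, hence also in K, T (this S4-model is also a K-model and a T-model).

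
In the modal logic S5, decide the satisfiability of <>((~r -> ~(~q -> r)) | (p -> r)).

1. <>((~r -> ~(~q -> r)) | (p -> r)), 0
2. (~r -> ~(~q -> r)) | (p -> r), 1
3. p -> r, 1
4. r, 1
Accessibility: 0R0, 0R1, 1R0, 1R1

Satisfiable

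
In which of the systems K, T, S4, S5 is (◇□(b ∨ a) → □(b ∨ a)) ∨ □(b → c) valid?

S5

S5-tableau for the negation ¬((◇□(b ∨ a) → □(b ∨ a)) ∨ □(b → c)):
1. ¬((◇□(b ∨ a) → □(b ∨ a)) ∨ □(b → c)), u
2. ¬(◇□(b ∨ a) → □(b ∨ a)), u
3. ¬□(b → c), u
4. ◇□(b ∨ a), u
5. ¬□(b ∨ a), u
6. ¬(b → c), v
7. b, v
8. ¬c, v
9. □(b ∨ a), w
10. b ∨ a, u
11. b ∨ a, v
12. b ∨ a, w
13. a, u
14. a, v
15. a, w
16. ¬(b ∨ a), x
17. ¬b, x
18. ¬a, x
19. b ∨ a, x
20. a, x
Accessibility: uRu, uRv, uRw, uRx, vRu, vRv, vRw, vRx, wRu, wRv, wRw, wRx, xRu, xRv, xRw, xRx
Branch closes: a and ¬a both at x.
Every branch closes (one shown): valid in S5.
S4-tableau for the negation ¬((◇□(b ∨ a) → □(b ∨ a)) ∨ □(b → c)):
1. ¬((◇□(b ∨ a) → □(b ∨ a)) ∨ □(b → c)), u
2. ¬(◇□(b ∨ a) → □(b ∨ a)), u
3. ¬□(b → c), u
4. ◇□(b ∨ a), u
5. ¬□(b ∨ a), u
6. ¬(b → c), v
7. b, v
8. ¬c, v
9. □(b ∨ a), w
10. b ∨ a, w
11. a, w
12. ¬(b ∨ a), x
13. ¬b, x
14. ¬a, x
Accessibility: uRu, uRv, uRw, uRx, vRv, wRw, xRx
Complete open branch: countermodel on an S4-frame, so not valid in S4, nor in K, T (the same frame is also a K-frame and a T-frame).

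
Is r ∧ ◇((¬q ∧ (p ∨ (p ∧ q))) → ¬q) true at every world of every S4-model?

Tableau for the negation ¬(r ∧ ◇((¬q ∧ (p ∨ (p ∧ q))) → ¬q)):
1. ¬(r ∧ ◇((¬q ∧ (p ∨ (p ∧ q))) → ¬q)), w0
2. ¬r, w0
Accessibility: w0Rw0
The negation has an open branch (countermodel exists).

No, not valid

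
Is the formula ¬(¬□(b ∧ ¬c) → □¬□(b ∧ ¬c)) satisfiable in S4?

Yes, satisfiable

1. ¬(¬□(b ∧ ¬c) → □¬□(b ∧ ¬c)), w0
2. ¬□(b ∧ ¬c), w0
3. ¬□¬□(b ∧ ¬c), w0
4. ¬(b ∧ ¬c), w1
5. c, w1
6. □(b ∧ ¬c), w2
7. b ∧ ¬c, w2
8. b, w2
9. ¬c, w2
Accessibility: w0Rw0, w0Rw1, w0Rw2, w1Rw1, w2Rw2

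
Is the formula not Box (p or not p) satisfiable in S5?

Unsatisfiable

1. not Box (p or not p), 0
2. not (p or not p), 1
3. not p, 1
4. p, 1
Accessibility: 0R0, 0R1, 1R0, 1R1
Branch closes: p and not p both at 1.
All branches of the tableau close; one closing branch shown above.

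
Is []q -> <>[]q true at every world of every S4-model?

Tableau for the negation ~([]q -> <>[]q):
1. ~([]q -> <>[]q), 0
2. []q, 0
3. ~<>[]q, 0
4. q, 0
5. ~[]q, 0
6. ~q, 1
7. q, 1
Accessibility: 0R0, 0R1, 1R1
Branch closes: q and ~q both at 1.
Every branch of the negation's tableau closes; the branch above is one of them.

Yes, valid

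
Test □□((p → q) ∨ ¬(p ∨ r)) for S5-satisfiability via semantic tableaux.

Yes, satisfiable

1. □□((p → q) ∨ ¬(p ∨ r)), w0
2. □((p → q) ∨ ¬(p ∨ r)), w0   [□-rule on 1 via w0Rw0]
3. (p → q) ∨ ¬(p ∨ r), w0   [□-rule on 2 via w0Rw0]
4. ¬(p ∨ r), w0   [∨-rule on 3 (branches; this branch)]
5. ¬p, w0   [¬∨-rule on 4]
6. ¬r, w0   [¬∨-rule on 4]
Accessibility: w0Rw0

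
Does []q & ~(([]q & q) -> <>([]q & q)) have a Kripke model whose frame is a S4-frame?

1. []q & ~(([]q & q) -> <>([]q & q)), 0
2. []q, 0
3. ~(([]q & q) -> <>([]q & q)), 0
4. []q & q, 0
5. ~<>([]q & q), 0
6. q, 0
7. ~([]q & q), 0
8. ~[]q, 0
9. ~q, 1
10. q, 1
Accessibility: 0R0, 0R1, 1R1
Branch closes: q and ~q both at 1.
All branches of the tableau close; one closing branch shown above.

Unsatisfiable (every branch closes)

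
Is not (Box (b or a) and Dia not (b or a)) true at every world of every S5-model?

Tableau for the negation Box (b or a) and Dia not (b or a):
1. Box (b or a) and Dia not (b or a), u
2. Box (b or a), u
3. Dia not (b or a), u
4. b or a, u
5. a, u
6. not (b or a), v
7. not b, v
8. not a, v
9. b or a, v
10. a, v
Accessibility: uRu, uRv, vRu, vRv
Branch closes: a and not a both at v.
All branches of the negation close; one closing branch shown above.

Valid in S5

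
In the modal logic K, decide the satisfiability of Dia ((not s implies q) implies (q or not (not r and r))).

1. Dia ((not s implies q) implies (q or not (not r and r))), w0
2. (not s implies q) implies (q or not (not r and r)), w1
3. q or not (not r and r), w1
4. not (not r and r), w1
5. not r, w1
Accessibility: w0Rw1

Satisfiable (open branch found)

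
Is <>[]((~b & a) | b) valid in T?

Tableau for the negation ~<>[]((~b & a) | b):
1. ~<>[]((~b & a) | b), w0
2. ~[]((~b & a) | b), w0
3. ~((~b & a) | b), w1
4. ~(~b & a), w1
5. ~b, w1
6. ~[]((~b & a) | b), w1
7. ~a, w1
8. ~((~b & a) | b), w2
9. ~(~b & a), w2
10. ~b, w2
11. ~a, w2
Accessibility: w0Rw0, w0Rw1, w1Rw1, w1Rw2, w2Rw2
The negation has an open branch (countermodel exists).

Invalid (countermodel exists)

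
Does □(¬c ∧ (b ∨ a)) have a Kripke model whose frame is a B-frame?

Satisfiable (open branch found)

1. □(¬c ∧ (b ∨ a)), w0
2. ¬c ∧ (b ∨ a), w0   [□-rule on 1 via w0Rw0]
3. ¬c, w0   [∧-rule on 2]
4. b ∨ a, w0   [∧-rule on 2]
5. a, w0   [∨-rule on 4 (branches; this branch)]
Accessibility: w0Rw0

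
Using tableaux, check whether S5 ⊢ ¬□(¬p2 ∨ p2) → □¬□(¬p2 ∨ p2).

Tableau for the negation ¬(¬□(¬p2 ∨ p2) → □¬□(¬p2 ∨ p2)):
1. ¬(¬□(¬p2 ∨ p2) → □¬□(¬p2 ∨ p2)), u
2. ¬□(¬p2 ∨ p2), u
3. ¬□¬□(¬p2 ∨ p2), u
4. ¬(¬p2 ∨ p2), v
5. p2, v
6. ¬p2, v
Accessibility: uRu, uRv, vRu, vRv
Branch closes: p2 and ¬p2 both at v.
Every branch of the negation's tableau closes; the branch above is one of them.

Valid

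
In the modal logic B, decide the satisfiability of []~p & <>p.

Unsatisfiable

1. []~p & <>p, 0
2. []~p, 0
3. <>p, 0
4. ~p, 0
5. p, 1
6. ~p, 1
Accessibility: 0R0, 0R1, 1R0, 1R1
Branch closes: p and ~p both at 1.
All branches of the tableau close; one closing branch shown above.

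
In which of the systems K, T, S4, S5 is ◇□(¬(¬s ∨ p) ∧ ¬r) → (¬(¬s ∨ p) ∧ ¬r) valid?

S5-tableau for the negation ¬(◇□(¬(¬s ∨ p) ∧ ¬r) → (¬(¬s ∨ p) ∧ ¬r)):
1. ¬(◇□(¬(¬s ∨ p) ∧ ¬r) → (¬(¬s ∨ p) ∧ ¬r)), w0
2. ◇□(¬(¬s ∨ p) ∧ ¬r), w0
3. ¬(¬(¬s ∨ p) ∧ ¬r), w0
4. ¬s ∨ p, w0
5. p, w0
6. □(¬(¬s ∨ p) ∧ ¬r), w1
7. ¬(¬s ∨ p) ∧ ¬r, w0
8. ¬(¬s ∨ p), w0
9. ¬r, w0
10. s, w0
11. ¬p, w0
Accessibility: w0Rw0, w0Rw1, w1Rw0, w1Rw1
Branch closes: p and ¬p both at w0.
Every branch closes (one shown): valid in S5.
S4-tableau for the negation ¬(◇□(¬(¬s ∨ p) ∧ ¬r) → (¬(¬s ∨ p) ∧ ¬r)):
1. ¬(◇□(¬(¬s ∨ p) ∧ ¬r) → (¬(¬s ∨ p) ∧ ¬r)), w0
2. ◇□(¬(¬s ∨ p) ∧ ¬r), w0
3. ¬(¬(¬s ∨ p) ∧ ¬r), w0
4. r, w0
5. □(¬(¬s ∨ p) ∧ ¬r), w1
6. ¬(¬s ∨ p) ∧ ¬r, w1
7. ¬(¬s ∨ p), w1
8. ¬r, w1
9. s, w1
10. ¬p, w1
Accessibility: w0Rw0, w0Rw1, w1Rw1
Complete open branch: countermodel on an S4-frame, so not valid in S4, nor in K, T (the same frame is also a K-frame and a T-frame).

S5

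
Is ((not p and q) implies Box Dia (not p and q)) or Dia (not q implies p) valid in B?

Yes, valid

Tableau for the negation not (((not p and q) implies Box Dia (not p and q)) or Dia (not q implies p)):
1. not (((not p and q) implies Box Dia (not p and q)) or Dia (not q implies p)), u
2. not ((not p and q) implies Box Dia (not p and q)), u
3. not Dia (not q implies p), u
4. not p and q, u
5. not Box Dia (not p and q), u
6. not p, u
7. q, u
8. not (not q implies p), u
9. not q, u
Accessibility: uRu
Branch closes: q and not q both at u.
All branches of the negation close; one closing branch shown above.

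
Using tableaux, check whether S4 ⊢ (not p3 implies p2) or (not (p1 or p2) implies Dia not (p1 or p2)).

Valid in S4

Tableau for the negation not ((not p3 implies p2) or (not (p1 or p2) implies Dia not (p1 or p2))):
1. not ((not p3 implies p2) or (not (p1 or p2) implies Dia not (p1 or p2))), 0
2. not (not p3 implies p2), 0
3. not (not (p1 or p2) implies Dia not (p1 or p2)), 0
4. not p3, 0
5. not p2, 0
6. not (p1 or p2), 0
7. not Dia not (p1 or p2), 0
8. not p1, 0
9. p1 or p2, 0
10. p2, 0
Accessibility: 0R0
Branch closes: p2 and not p2 both at 0.
All branches of the negation close; one closing branch shown above.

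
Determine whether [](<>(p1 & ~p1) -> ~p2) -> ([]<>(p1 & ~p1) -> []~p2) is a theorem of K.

Valid

Tableau for the negation ~([](<>(p1 & ~p1) -> ~p2) -> ([]<>(p1 & ~p1) -> []~p2)):
1. ~([](<>(p1 & ~p1) -> ~p2) -> ([]<>(p1 & ~p1) -> []~p2)), w0
2. [](<>(p1 & ~p1) -> ~p2), w0   [~->-rule on 1]
3. ~([]<>(p1 & ~p1) -> []~p2), w0   [~->-rule on 1]
4. []<>(p1 & ~p1), w0   [~->-rule on 3]
5. ~[]~p2, w0   [~->-rule on 3]
6. p2, w1   [~[]-rule on 5: fresh world w1, w0Rw1]
7. <>(p1 & ~p1) -> ~p2, w1   [[]-rule on 2 via w0Rw1]
8. <>(p1 & ~p1), w1   [[]-rule on 4 via w0Rw1]
9. ~<>(p1 & ~p1), w1   [->-rule on 7 (branches; this branch)]
10. p1 & ~p1, w2   [<>-rule on 8: fresh world w2, w1Rw2]
11. p1, w2   [&-rule on 10]
12. ~p1, w2   [&-rule on 10]
Accessibility: w0Rw1, w1Rw2
Branch closes: p1 and ~p1 both at w2.
Every branch of the negation's tableau closes; the branch above is one of them.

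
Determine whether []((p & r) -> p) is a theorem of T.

Tableau for the negation ~[]((p & r) -> p):
1. ~[]((p & r) -> p), 0
2. ~((p & r) -> p), 1
3. p & r, 1
4. ~p, 1
5. p, 1
6. r, 1
Accessibility: 0R0, 0R1, 1R1
Branch closes: p and ~p both at 1.
Every branch of the negation's tableau closes; the branch above is one of them.

Valid in T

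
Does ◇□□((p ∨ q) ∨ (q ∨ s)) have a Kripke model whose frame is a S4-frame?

Yes, satisfiable

1. ◇□□((p ∨ q) ∨ (q ∨ s)), 0
2. □□((p ∨ q) ∨ (q ∨ s)), 1
3. □((p ∨ q) ∨ (q ∨ s)), 1
4. (p ∨ q) ∨ (q ∨ s), 1
5. q ∨ s, 1
6. s, 1
Accessibility: 0R0, 0R1, 1R1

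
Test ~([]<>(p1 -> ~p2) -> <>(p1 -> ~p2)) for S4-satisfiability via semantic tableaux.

Unsatisfiable

1. ~([]<>(p1 -> ~p2) -> <>(p1 -> ~p2)), u
2. []<>(p1 -> ~p2), u
3. ~<>(p1 -> ~p2), u
4. <>(p1 -> ~p2), u
5. ~(p1 -> ~p2), u
6. p1, u
7. p2, u
8. p1 -> ~p2, v
9. <>(p1 -> ~p2), v
10. ~(p1 -> ~p2), v
11. p1, v
12. p2, v
13. ~p2, v
Accessibility: uRu, uRv, vRv
Branch closes: p2 and ~p2 both at v.
(One branch shown.) All branches close.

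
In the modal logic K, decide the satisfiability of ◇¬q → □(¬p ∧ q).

1. ◇¬q → □(¬p ∧ q), u
2. □(¬p ∧ q), u

Yes, satisfiable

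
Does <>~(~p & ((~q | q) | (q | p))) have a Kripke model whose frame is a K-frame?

Satisfiable (open branch found)

1. <>~(~p & ((~q | q) | (q | p))), 0
2. ~(~p & ((~q | q) | (q | p))), 1
3. p, 1
Accessibility: 0R1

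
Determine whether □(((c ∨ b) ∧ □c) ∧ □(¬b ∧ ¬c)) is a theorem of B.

Tableau for the negation ¬□(((c ∨ b) ∧ □c) ∧ □(¬b ∧ ¬c)):
1. ¬□(((c ∨ b) ∧ □c) ∧ □(¬b ∧ ¬c)), 0
2. ¬(((c ∨ b) ∧ □c) ∧ □(¬b ∧ ¬c)), 1   [¬□-rule on 1: fresh world 1, 0R1]
3. ¬□(¬b ∧ ¬c), 1   [¬∧-rule on 2 (branches; this branch)]
4. ¬(¬b ∧ ¬c), 2   [¬□-rule on 3: fresh world 2, 1R2]
5. c, 2   [¬∧-rule on 4 (branches; this branch)]
Accessibility: 0R0, 0R1, 1R0, 1R1, 1R2, 2R1, 2R2
The negation has an open branch (countermodel exists).

Invalid (countermodel exists)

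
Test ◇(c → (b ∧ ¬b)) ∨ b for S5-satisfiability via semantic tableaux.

1. ◇(c → (b ∧ ¬b)) ∨ b, 0
2. b, 0
Accessibility: 0R0

Yes, satisfiable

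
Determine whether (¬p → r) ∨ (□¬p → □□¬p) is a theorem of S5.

Valid in S5

Tableau for the negation ¬((¬p → r) ∨ (□¬p → □□¬p)):
1. ¬((¬p → r) ∨ (□¬p → □□¬p)), u
2. ¬(¬p → r), u   [¬∨-rule on 1]
3. ¬(□¬p → □□¬p), u   [¬∨-rule on 1]
4. ¬p, u   [¬→-rule on 2]
5. ¬r, u   [¬→-rule on 2]
6. □¬p, u   [¬→-rule on 3]
7. ¬□□¬p, u   [¬→-rule on 3]
8. ¬□¬p, v   [¬□-rule on 7: fresh world v, uRv]
9. ¬p, v   [□-rule on 6 via uRv]
10. p, w   [¬□-rule on 8: fresh world w, vRw]
11. ¬p, w   [□-rule on 6 via uRw]
Accessibility: uRu, uRv, uRw, vRu, vRv, vRw, wRu, wRv, wRw
Branch closes: p and ¬p both at w.
All branches of the negation close; one closing branch shown above.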